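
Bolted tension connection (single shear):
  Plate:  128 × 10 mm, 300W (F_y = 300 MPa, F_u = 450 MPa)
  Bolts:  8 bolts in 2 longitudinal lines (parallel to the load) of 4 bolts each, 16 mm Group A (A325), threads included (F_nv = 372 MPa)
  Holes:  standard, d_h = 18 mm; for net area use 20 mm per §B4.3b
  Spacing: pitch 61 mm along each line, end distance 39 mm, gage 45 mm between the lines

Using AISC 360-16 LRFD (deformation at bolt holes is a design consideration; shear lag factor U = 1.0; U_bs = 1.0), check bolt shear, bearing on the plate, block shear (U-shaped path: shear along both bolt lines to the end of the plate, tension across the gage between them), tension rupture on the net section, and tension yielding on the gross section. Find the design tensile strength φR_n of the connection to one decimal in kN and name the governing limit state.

297.0 kN (net-section rupture governs)

Bolt shear: A_b = π(16)²/4 = 201.06 mm². φR_n = 0.75 × 372 × 201.06 × 8 × 1 = 448.8 kN.
Bearing (10 mm plate, F_u = 450 MPa): end bolts L_c = 39 − 18/2 = 30, R_n = min(1.2×30×10×450, 2.4×16×10×450) = 162 kN/bolt; interior L_c = 61 − 18 = 43, R_n = 172.8 kN/bolt. φR_n = 0.75 × (2×162 + 6×172.8) = 1020.6 kN.
Block shear: shear path 2×[39+3×61] = 2×222 mm, A_gv = 4440, A_nv = 2×(222 − 3.5×20)×10 = 3040 mm²; tension across gage: (45 − 1×20)×10 = 250 mm². R_n = min(0.6×450×3040, 0.6×300×4440) + 1.0×450×250 = min(820.8, 799.2) + 112.5 = 911.7 kN. φR_n = 0.75 × 911.7 = 683.8 kN.
Tension rupture (net): A_n = (128 − 2×20)×10 = 880 mm² (U = 1.0, A_e = A_n). φR_n = 0.75 × 450 × 880 = 297.0 kN.
Tension yield (gross): A_g = 128×10 = 1280 mm². φR_n = 0.90 × 300 × 1280 = 345.6 kN.
Governing: min(448.8, 1020.6, 683.8, 297.0, 345.6) = 297.0 kN → net-section rupture.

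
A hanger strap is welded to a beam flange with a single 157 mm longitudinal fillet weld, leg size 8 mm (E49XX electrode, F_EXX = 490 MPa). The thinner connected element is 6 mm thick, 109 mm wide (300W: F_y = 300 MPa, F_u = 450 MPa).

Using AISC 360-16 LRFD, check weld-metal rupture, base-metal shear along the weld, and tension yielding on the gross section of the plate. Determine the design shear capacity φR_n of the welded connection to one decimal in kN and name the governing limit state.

Weld metal: throat = 0.707×8 = 5.656 mm, L = 157 mm. φR_n = 0.75 × 0.6 × 490 × 5.656 × 157 = 195.8 kN.
Base metal shear (6 mm plate): yield φR_n = 1.0×0.6×300×6×157 = 169.6 kN; rupture φR_n = 0.75×0.6×450×6×157 = 190.8 kN; take 169.6 kN (yield).
Tension yield (gross): A_g = 109×6 = 654 mm². φR_n = 0.90 × 300 × 654 = 176.6 kN.
Governing: min(195.8, 169.6, 176.6) = 169.6 kN → base-metal shear.

169.6 kN (base-metal shear governs)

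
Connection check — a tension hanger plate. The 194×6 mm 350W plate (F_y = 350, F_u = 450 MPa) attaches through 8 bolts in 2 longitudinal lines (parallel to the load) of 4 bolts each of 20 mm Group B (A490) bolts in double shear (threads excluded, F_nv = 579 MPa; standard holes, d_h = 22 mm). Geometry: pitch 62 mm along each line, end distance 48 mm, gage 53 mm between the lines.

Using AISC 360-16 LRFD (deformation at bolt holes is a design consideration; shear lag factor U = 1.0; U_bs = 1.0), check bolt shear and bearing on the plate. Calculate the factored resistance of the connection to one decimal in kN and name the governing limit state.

Bolt shear: A_b = π(20)²/4 = 314.16 mm². φR_n = 0.75 × 579 × 314.16 × 8 × 2 = 2182.8 kN.
Bearing (6 mm plate, F_u = 450 MPa): end bolts L_c = 48 − 22/2 = 37, R_n = min(1.2×37×6×450, 2.4×20×6×450) = 119.88 kN/bolt; interior L_c = 62 − 22 = 40, R_n = 129.6 kN/bolt. φR_n = 0.75 × (2×119.88 + 6×129.6) = 763.0 kN.
Governing: min(2182.8, 763.0) = 763.0 kN → bearing.

763.0 kN (bearing governs)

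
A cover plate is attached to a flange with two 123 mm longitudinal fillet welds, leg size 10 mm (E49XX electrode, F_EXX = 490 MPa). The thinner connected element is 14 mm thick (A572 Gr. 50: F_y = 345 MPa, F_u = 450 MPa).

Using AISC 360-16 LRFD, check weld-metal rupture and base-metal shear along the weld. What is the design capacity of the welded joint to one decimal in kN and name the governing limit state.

Weld metal: throat = 0.707×10 = 7.07 mm, L = 2×123 = 246 mm. φR_n = 0.75 × 0.6 × 490 × 7.07 × 246 = 383.5 kN.
Base metal shear (14 mm plate): yield φR_n = 1.0×0.6×345×14×246 = 712.9 kN; rupture φR_n = 0.75×0.6×450×14×246 = 697.4 kN; take 697.4 kN (rupture).
Governing: min(383.5, 697.4) = 383.5 kN → weld metal.

383.5 kN (weld metal governs)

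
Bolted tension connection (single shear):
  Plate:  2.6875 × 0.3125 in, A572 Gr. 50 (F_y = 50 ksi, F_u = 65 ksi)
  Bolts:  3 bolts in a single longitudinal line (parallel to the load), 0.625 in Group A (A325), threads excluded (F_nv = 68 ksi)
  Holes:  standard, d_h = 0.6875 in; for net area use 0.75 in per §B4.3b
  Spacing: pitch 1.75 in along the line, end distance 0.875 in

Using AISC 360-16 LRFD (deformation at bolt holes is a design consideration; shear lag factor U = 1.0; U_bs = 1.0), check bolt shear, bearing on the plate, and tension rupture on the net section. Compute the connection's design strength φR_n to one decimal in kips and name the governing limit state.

29.5 kips (net-section rupture governs)

Bolt shear: A_b = π(0.625)²/4 = 0.3068 in². φR_n = 0.75 × 68 × 0.3068 × 3 × 1 = 46.9 kips.
Bearing (0.3125 in plate, F_u = 65 ksi): end bolts L_c = 0.875 − 0.6875/2 = 0.53125, R_n = min(1.2×0.53125×0.3125×65, 2.4×0.625×0.3125×65) = 12.949 kips/bolt; interior L_c = 1.75 − 0.6875 = 1.0625, R_n = 25.898 kips/bolt. φR_n = 0.75 × (1×12.949 + 2×25.898) = 48.6 kips.
Tension rupture (net): A_n = (2.6875 − 1×0.75)×0.3125 = 0.60547 in² (U = 1.0, A_e = A_n). φR_n = 0.75 × 65 × 0.60547 = 29.5 kips.
Governing: min(46.9, 48.6, 29.5) = 29.5 kips → net-section rupture.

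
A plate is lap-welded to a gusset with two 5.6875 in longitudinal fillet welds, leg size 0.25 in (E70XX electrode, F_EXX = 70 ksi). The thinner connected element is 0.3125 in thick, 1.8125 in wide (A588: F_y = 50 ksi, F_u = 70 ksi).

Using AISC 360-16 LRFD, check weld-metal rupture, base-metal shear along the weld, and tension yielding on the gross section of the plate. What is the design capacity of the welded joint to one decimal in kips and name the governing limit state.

25.5 kips (gross-section yield governs)

Weld metal: throat = 0.707×0.25 = 0.17675 in, L = 2×5.6875 = 11.375 in. φR_n = 0.75 × 0.6 × 70 × 0.17675 × 11.375 = 63.3 kips.
Base metal shear (0.3125 in plate): yield φR_n = 1.0×0.6×50×0.3125×11.375 = 106.6 kips; rupture φR_n = 0.75×0.6×70×0.3125×11.375 = 112.0 kips; take 106.6 kips (yield).
Tension yield (gross): A_g = 1.8125×0.3125 = 0.56641 in². φR_n = 0.90 × 50 × 0.56641 = 25.5 kips.
Governing: min(63.3, 106.6, 25.5) = 25.5 kips → gross-section yield.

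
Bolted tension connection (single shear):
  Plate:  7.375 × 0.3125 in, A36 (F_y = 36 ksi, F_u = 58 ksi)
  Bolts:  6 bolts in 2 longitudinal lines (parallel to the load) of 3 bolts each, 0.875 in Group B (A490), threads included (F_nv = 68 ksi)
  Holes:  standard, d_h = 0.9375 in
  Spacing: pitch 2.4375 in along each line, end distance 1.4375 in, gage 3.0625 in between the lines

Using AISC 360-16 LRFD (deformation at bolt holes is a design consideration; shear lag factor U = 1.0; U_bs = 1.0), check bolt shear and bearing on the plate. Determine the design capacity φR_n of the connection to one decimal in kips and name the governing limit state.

129.5 kips (bearing governs)

Bolt shear: A_b = π(0.875)²/4 = 0.60132 in². φR_n = 0.75 × 68 × 0.60132 × 6 × 1 = 184.0 kips.
Bearing (0.3125 in plate, F_u = 58 ksi): end bolts L_c = 1.4375 − 0.9375/2 = 0.96875, R_n = min(1.2×0.96875×0.3125×58, 2.4×0.875×0.3125×58) = 21.07 kips/bolt; interior L_c = 2.4375 − 0.9375 = 1.5, R_n = 32.625 kips/bolt. φR_n = 0.75 × (2×21.07 + 4×32.625) = 129.5 kips.
Governing: min(184.0, 129.5) = 129.5 kips → bearing.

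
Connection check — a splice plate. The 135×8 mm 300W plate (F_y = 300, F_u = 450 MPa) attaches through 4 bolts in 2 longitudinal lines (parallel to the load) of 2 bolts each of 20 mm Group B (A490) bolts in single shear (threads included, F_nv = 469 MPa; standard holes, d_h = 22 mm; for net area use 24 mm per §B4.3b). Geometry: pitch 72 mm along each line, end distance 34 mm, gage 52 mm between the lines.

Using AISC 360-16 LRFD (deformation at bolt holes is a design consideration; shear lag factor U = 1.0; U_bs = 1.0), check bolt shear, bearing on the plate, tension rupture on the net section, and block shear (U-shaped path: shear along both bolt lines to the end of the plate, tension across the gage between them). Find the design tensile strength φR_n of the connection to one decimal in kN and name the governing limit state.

234.9 kN (net-section rupture governs)

Bolt shear: A_b = π(20)²/4 = 314.16 mm². φR_n = 0.75 × 469 × 314.16 × 4 × 1 = 442.0 kN.
Bearing (8 mm plate, F_u = 450 MPa): end bolts L_c = 34 − 22/2 = 23, R_n = min(1.2×23×8×450, 2.4×20×8×450) = 99.36 kN/bolt; interior L_c = 72 − 22 = 50, R_n = 172.8 kN/bolt. φR_n = 0.75 × (2×99.36 + 2×172.8) = 408.2 kN.
Tension rupture (net): A_n = (135 − 2×24)×8 = 696 mm² (U = 1.0, A_e = A_n). φR_n = 0.75 × 450 × 696 = 234.9 kN.
Block shear: shear path 2×[34+1×72] = 2×106 mm, A_gv = 1696, A_nv = 2×(106 − 1.5×24)×8 = 1120 mm²; tension across gage: (52 − 1×24)×8 = 224 mm². R_n = min(0.6×450×1120, 0.6×300×1696) + 1.0×450×224 = min(302.4, 305.28) + 100.8 = 403.2 kN. φR_n = 0.75 × 403.2 = 302.4 kN.
Governing: min(442.0, 408.2, 234.9, 302.4) = 234.9 kN → net-section rupture.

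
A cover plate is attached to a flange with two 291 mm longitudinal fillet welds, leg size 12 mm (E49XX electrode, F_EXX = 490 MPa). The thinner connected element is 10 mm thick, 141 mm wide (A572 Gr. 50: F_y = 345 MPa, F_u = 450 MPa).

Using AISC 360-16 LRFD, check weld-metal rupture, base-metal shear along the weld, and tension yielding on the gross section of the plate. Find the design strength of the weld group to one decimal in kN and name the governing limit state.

Weld metal: throat = 0.707×12 = 8.484 mm, L = 2×291 = 582 mm. φR_n = 0.75 × 0.6 × 490 × 8.484 × 582 = 1088.8 kN.
Base metal shear (10 mm plate): yield φR_n = 1.0×0.6×345×10×582 = 1204.7 kN; rupture φR_n = 0.75×0.6×450×10×582 = 1178.6 kN; take 1178.6 kN (rupture).
Tension yield (gross): A_g = 141×10 = 1410 mm². φR_n = 0.90 × 345 × 1410 = 437.8 kN.
Governing: min(1088.8, 1178.6, 437.8) = 437.8 kN → gross-section yield.

437.8 kN (gross-section yield governs)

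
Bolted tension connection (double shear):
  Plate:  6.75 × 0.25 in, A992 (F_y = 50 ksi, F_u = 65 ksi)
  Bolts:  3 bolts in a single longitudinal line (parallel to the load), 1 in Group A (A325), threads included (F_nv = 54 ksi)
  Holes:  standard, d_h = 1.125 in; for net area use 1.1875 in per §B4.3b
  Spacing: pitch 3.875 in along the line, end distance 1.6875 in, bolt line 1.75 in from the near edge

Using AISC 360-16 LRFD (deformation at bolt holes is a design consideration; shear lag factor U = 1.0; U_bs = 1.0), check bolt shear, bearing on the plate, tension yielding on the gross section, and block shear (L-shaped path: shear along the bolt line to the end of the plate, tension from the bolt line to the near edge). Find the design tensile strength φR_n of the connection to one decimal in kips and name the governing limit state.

61.4 kips (block shear governs)

Bolt shear: A_b = π(1)²/4 = 0.7854 in². φR_n = 0.75 × 54 × 0.7854 × 3 × 2 = 190.9 kips.
Bearing (0.25 in plate, F_u = 65 ksi): end bolts L_c = 1.6875 − 1.125/2 = 1.125, R_n = min(1.2×1.125×0.25×65, 2.4×1×0.25×65) = 21.938 kips/bolt; interior L_c = 3.875 − 1.125 = 2.75, R_n = 39 kips/bolt. φR_n = 0.75 × (1×21.938 + 2×39) = 75.0 kips.
Tension yield (gross): A_g = 6.75×0.25 = 1.6875 in². φR_n = 0.90 × 50 × 1.6875 = 75.9 kips.
Block shear: shear path 1×[1.6875+2×3.875] = 1×9.4375 in, A_gv = 2.3594, A_nv = 1×(9.4375 − 2.5×1.1875)×0.25 = 1.6172 in²; tension to near edge: (1.75 − 0.5×1.1875)×0.25 = 0.28906 in². R_n = min(0.6×65×1.6172, 0.6×50×2.3594) + 1.0×65×0.28906 = min(63.071, 70.782) + 18.789 = 81.86 kips. φR_n = 0.75 × 81.86 = 61.4 kips.
Governing: min(190.9, 75.0, 75.9, 61.4) = 61.4 kips → block shear.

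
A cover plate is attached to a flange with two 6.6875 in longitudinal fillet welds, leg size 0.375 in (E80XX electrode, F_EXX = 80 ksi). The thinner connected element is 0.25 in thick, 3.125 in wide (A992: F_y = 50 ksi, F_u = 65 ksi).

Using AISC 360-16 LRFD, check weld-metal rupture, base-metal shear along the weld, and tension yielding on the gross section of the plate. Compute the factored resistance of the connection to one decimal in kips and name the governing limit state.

Weld metal: throat = 0.707×0.375 = 0.26513 in, L = 2×6.6875 = 13.375 in. φR_n = 0.75 × 0.6 × 80 × 0.26513 × 13.375 = 127.7 kips.
Base metal shear (0.25 in plate): yield φR_n = 1.0×0.6×50×0.25×13.375 = 100.3 kips; rupture φR_n = 0.75×0.6×65×0.25×13.375 = 97.8 kips; take 97.8 kips (rupture).
Tension yield (gross): A_g = 3.125×0.25 = 0.78125 in². φR_n = 0.90 × 50 × 0.78125 = 35.2 kips.
Governing: min(127.7, 97.8, 35.2) = 35.2 kips → gross-section yield.

35.2 kips (gross-section yield governs)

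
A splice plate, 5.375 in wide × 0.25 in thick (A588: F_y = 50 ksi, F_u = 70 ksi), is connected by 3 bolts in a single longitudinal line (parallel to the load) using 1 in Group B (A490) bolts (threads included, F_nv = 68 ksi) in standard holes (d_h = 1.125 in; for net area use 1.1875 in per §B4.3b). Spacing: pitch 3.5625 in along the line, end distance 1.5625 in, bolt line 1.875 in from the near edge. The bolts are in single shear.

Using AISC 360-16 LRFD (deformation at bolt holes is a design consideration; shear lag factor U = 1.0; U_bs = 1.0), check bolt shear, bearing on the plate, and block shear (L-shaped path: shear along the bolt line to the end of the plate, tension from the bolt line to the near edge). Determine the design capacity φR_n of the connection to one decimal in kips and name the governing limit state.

Bolt shear: A_b = π(1)²/4 = 0.7854 in². φR_n = 0.75 × 68 × 0.7854 × 3 × 1 = 120.2 kips.
Bearing (0.25 in plate, F_u = 70 ksi): end bolts L_c = 1.5625 − 1.125/2 = 1, R_n = min(1.2×1×0.25×70, 2.4×1×0.25×70) = 21 kips/bolt; interior L_c = 3.5625 − 1.125 = 2.4375, R_n = 42 kips/bolt. φR_n = 0.75 × (1×21 + 2×42) = 78.8 kips.
Block shear: shear path 1×[1.5625+2×3.5625] = 1×8.6875 in, A_gv = 2.1719, A_nv = 1×(8.6875 − 2.5×1.1875)×0.25 = 1.4297 in²; tension to near edge: (1.875 − 0.5×1.1875)×0.25 = 0.32031 in². R_n = min(0.6×70×1.4297, 0.6×50×2.1719) + 1.0×70×0.32031 = min(60.047, 65.157) + 22.422 = 82.469 kips. φR_n = 0.75 × 82.469 = 61.9 kips.
Governing: min(120.2, 78.8, 61.9) = 61.9 kips → block shear.

61.9 kips (block shear governs)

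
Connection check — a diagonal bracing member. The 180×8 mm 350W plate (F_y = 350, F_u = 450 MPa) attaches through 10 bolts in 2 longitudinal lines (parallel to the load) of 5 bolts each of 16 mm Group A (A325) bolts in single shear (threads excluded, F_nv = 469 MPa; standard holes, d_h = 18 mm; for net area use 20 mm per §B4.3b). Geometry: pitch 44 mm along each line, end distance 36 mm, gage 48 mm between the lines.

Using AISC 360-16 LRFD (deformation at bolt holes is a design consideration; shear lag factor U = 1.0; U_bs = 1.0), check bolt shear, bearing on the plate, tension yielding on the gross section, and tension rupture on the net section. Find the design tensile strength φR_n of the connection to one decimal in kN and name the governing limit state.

378.0 kN (net-section rupture governs)

Bolt shear: A_b = π(16)²/4 = 201.06 mm². φR_n = 0.75 × 469 × 201.06 × 10 × 1 = 707.2 kN.
Bearing (8 mm plate, F_u = 450 MPa): end bolts L_c = 36 − 18/2 = 27, R_n = min(1.2×27×8×450, 2.4×16×8×450) = 116.64 kN/bolt; interior L_c = 44 − 18 = 26, R_n = 112.32 kN/bolt. φR_n = 0.75 × (2×116.64 + 8×112.32) = 848.9 kN.
Tension yield (gross): A_g = 180×8 = 1440 mm². φR_n = 0.90 × 350 × 1440 = 453.6 kN.
Tension rupture (net): A_n = (180 − 2×20)×8 = 1120 mm² (U = 1.0, A_e = A_n). φR_n = 0.75 × 450 × 1120 = 378.0 kN.
Governing: min(707.2, 848.9, 453.6, 378.0) = 378.0 kN → net-section rupture.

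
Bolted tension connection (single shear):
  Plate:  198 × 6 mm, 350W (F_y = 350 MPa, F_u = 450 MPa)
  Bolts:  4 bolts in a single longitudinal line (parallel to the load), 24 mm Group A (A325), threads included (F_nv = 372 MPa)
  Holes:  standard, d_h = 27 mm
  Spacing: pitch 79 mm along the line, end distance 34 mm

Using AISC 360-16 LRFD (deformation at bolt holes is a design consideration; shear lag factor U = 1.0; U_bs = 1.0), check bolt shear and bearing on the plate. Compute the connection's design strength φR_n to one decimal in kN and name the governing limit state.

399.7 kN (bearing governs)

Bolt shear: A_b = π(24)²/4 = 452.39 mm². φR_n = 0.75 × 372 × 452.39 × 4 × 1 = 504.9 kN.
Bearing (6 mm plate, F_u = 450 MPa): end bolts L_c = 34 − 27/2 = 20.5, R_n = min(1.2×20.5×6×450, 2.4×24×6×450) = 66.42 kN/bolt; interior L_c = 79 − 27 = 52, R_n = 155.52 kN/bolt. φR_n = 0.75 × (1×66.42 + 3×155.52) = 399.7 kN.
Governing: min(504.9, 399.7) = 399.7 kN → bearing.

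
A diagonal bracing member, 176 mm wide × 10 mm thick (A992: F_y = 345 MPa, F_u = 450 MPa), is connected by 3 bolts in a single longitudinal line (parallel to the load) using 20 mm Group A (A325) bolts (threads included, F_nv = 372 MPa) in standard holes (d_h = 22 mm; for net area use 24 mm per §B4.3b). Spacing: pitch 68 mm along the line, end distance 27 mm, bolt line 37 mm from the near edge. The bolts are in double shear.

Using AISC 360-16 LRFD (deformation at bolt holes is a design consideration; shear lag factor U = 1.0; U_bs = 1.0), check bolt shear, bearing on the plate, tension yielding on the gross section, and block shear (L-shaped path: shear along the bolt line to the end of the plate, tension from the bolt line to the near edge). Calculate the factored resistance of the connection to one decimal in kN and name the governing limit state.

293.0 kN (block shear governs)

Bolt shear: A_b = π(20)²/4 = 314.16 mm². φR_n = 0.75 × 372 × 314.16 × 3 × 2 = 525.9 kN.
Bearing (10 mm plate, F_u = 450 MPa): end bolts L_c = 27 − 22/2 = 16, R_n = min(1.2×16×10×450, 2.4×20×10×450) = 86.4 kN/bolt; interior L_c = 68 − 22 = 46, R_n = 216 kN/bolt. φR_n = 0.75 × (1×86.4 + 2×216) = 388.8 kN.
Tension yield (gross): A_g = 176×10 = 1760 mm². φR_n = 0.90 × 345 × 1760 = 546.5 kN.
Block shear: shear path 1×[27+2×68] = 1×163 mm, A_gv = 1630, A_nv = 1×(163 − 2.5×24)×10 = 1030 mm²; tension to near edge: (37 − 0.5×24)×10 = 250 mm². R_n = min(0.6×450×1030, 0.6×345×1630) + 1.0×450×250 = min(278.1, 337.41) + 112.5 = 390.6 kN. φR_n = 0.75 × 390.6 = 293.0 kN.
Governing: min(525.9, 388.8, 546.5, 293.0) = 293.0 kN → block shear.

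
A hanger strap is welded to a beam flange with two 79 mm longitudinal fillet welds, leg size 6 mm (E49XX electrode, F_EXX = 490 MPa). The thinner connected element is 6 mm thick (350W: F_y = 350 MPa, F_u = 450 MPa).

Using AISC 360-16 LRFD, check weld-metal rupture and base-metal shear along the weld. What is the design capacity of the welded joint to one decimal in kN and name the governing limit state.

Weld metal: throat = 0.707×6 = 4.242 mm, L = 2×79 = 158 mm. φR_n = 0.75 × 0.6 × 490 × 4.242 × 158 = 147.8 kN.
Base metal shear (6 mm plate): yield φR_n = 1.0×0.6×350×6×158 = 199.1 kN; rupture φR_n = 0.75×0.6×450×6×158 = 192.0 kN; take 192.0 kN (rupture).
Governing: min(147.8, 192.0) = 147.8 kN → weld metal.

147.8 kN (weld metal governs)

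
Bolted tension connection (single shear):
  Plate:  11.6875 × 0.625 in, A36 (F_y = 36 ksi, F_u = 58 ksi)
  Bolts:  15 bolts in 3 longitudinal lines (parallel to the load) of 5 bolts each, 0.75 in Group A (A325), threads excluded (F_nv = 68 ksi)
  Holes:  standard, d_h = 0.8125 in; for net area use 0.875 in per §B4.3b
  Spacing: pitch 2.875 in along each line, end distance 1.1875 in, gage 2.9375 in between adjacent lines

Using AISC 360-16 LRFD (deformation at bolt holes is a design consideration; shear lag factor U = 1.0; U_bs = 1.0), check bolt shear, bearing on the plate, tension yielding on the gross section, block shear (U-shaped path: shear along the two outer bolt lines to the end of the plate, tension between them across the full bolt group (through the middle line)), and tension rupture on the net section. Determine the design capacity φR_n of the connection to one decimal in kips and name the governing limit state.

236.7 kips (gross-section yield governs)

Bolt shear: A_b = π(0.75)²/4 = 0.44179 in². φR_n = 0.75 × 68 × 0.44179 × 15 × 1 = 338.0 kips.
Bearing (0.625 in plate, F_u = 58 ksi): end bolts L_c = 1.1875 − 0.8125/2 = 0.78125, R_n = min(1.2×0.78125×0.625×58, 2.4×0.75×0.625×58) = 33.984 kips/bolt; interior L_c = 2.875 − 0.8125 = 2.0625, R_n = 65.25 kips/bolt. φR_n = 0.75 × (3×33.984 + 12×65.25) = 663.7 kips.
Tension yield (gross): A_g = 11.6875×0.625 = 7.3047 in². φR_n = 0.90 × 36 × 7.3047 = 236.7 kips.
Block shear: shear path 2×[1.1875+4×2.875] = 2×12.6875 in, A_gv = 15.859, A_nv = 2×(12.6875 − 4.5×0.875)×0.625 = 10.938 in²; tension across gage: (5.875 − 2×0.875)×0.625 = 2.5781 in². R_n = min(0.6×58×10.938, 0.6×36×15.859) + 1.0×58×2.5781 = min(380.64, 342.55) + 149.53 = 492.08 kips. φR_n = 0.75 × 492.08 = 369.1 kips.
Tension rupture (net): A_n = (11.6875 − 3×0.875)×0.625 = 5.6641 in² (U = 1.0, A_e = A_n). φR_n = 0.75 × 58 × 5.6641 = 246.4 kips.
Governing: min(338.0, 663.7, 236.7, 369.1, 246.4) = 236.7 kips → gross-section yield.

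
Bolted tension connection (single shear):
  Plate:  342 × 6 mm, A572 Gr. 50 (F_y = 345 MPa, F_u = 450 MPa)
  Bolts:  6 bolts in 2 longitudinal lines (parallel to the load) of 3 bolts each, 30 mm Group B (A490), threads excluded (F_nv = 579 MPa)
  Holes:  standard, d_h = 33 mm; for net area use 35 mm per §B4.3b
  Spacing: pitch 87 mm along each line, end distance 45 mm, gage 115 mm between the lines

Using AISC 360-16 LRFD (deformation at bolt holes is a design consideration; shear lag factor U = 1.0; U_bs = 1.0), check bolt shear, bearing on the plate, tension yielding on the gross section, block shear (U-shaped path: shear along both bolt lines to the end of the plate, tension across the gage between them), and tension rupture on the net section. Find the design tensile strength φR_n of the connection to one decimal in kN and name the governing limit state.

Bolt shear: A_b = π(30)²/4 = 706.86 mm². φR_n = 0.75 × 579 × 706.86 × 6 × 1 = 1841.7 kN.
Bearing (6 mm plate, F_u = 450 MPa): end bolts L_c = 45 − 33/2 = 28.5, R_n = min(1.2×28.5×6×450, 2.4×30×6×450) = 92.34 kN/bolt; interior L_c = 87 − 33 = 54, R_n = 174.96 kN/bolt. φR_n = 0.75 × (2×92.34 + 4×174.96) = 663.4 kN.
Tension yield (gross): A_g = 342×6 = 2052 mm². φR_n = 0.90 × 345 × 2052 = 637.1 kN.
Block shear: shear path 2×[45+2×87] = 2×219 mm, A_gv = 2628, A_nv = 2×(219 − 2.5×35)×6 = 1578 mm²; tension across gage: (115 − 1×35)×6 = 480 mm². R_n = min(0.6×450×1578, 0.6×345×2628) + 1.0×450×480 = min(426.06, 544) + 216 = 642.06 kN. φR_n = 0.75 × 642.06 = 481.5 kN.
Tension rupture (net): A_n = (342 − 2×35)×6 = 1632 mm² (U = 1.0, A_e = A_n). φR_n = 0.75 × 450 × 1632 = 550.8 kN.
Governing: min(1841.7, 663.4, 637.1, 481.5, 550.8) = 481.5 kN → block shear.

481.5 kN (block shear governs)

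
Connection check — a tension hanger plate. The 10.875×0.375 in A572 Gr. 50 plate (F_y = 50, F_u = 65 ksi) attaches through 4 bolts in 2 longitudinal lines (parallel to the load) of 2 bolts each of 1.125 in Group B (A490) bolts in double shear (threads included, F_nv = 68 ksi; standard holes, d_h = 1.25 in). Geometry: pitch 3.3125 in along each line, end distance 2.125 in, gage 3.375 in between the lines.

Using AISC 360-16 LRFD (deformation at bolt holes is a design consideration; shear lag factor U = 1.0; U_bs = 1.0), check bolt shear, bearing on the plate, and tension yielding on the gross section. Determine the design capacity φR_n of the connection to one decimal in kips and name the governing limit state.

Bolt shear: A_b = π(1.125)²/4 = 0.99402 in². φR_n = 0.75 × 68 × 0.99402 × 4 × 2 = 405.6 kips.
Bearing (0.375 in plate, F_u = 65 ksi): end bolts L_c = 2.125 − 1.25/2 = 1.5, R_n = min(1.2×1.5×0.375×65, 2.4×1.125×0.375×65) = 43.875 kips/bolt; interior L_c = 3.3125 − 1.25 = 2.0625, R_n = 60.328 kips/bolt. φR_n = 0.75 × (2×43.875 + 2×60.328) = 156.3 kips.
Tension yield (gross): A_g = 10.875×0.375 = 4.0781 in². φR_n = 0.90 × 50 × 4.0781 = 183.5 kips.
Governing: min(405.6, 156.3, 183.5) = 156.3 kips → bearing.

156.3 kips (bearing governs)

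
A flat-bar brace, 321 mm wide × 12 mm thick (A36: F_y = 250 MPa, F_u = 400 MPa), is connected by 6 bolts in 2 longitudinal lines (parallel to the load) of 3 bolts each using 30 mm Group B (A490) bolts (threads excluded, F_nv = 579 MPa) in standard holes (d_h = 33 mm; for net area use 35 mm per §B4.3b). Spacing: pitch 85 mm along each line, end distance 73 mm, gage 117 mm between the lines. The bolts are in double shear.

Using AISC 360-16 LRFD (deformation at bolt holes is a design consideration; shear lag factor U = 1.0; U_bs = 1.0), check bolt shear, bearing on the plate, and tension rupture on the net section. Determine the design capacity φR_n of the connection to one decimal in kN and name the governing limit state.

Bolt shear: A_b = π(30)²/4 = 706.86 mm². φR_n = 0.75 × 579 × 706.86 × 6 × 2 = 3683.4 kN.
Bearing (12 mm plate, F_u = 400 MPa): end bolts L_c = 73 − 33/2 = 56.5, R_n = min(1.2×56.5×12×400, 2.4×30×12×400) = 325.44 kN/bolt; interior L_c = 85 − 33 = 52, R_n = 299.52 kN/bolt. φR_n = 0.75 × (2×325.44 + 4×299.52) = 1386.7 kN.
Tension rupture (net): A_n = (321 − 2×35)×12 = 3012 mm² (U = 1.0, A_e = A_n). φR_n = 0.75 × 400 × 3012 = 903.6 kN.
Governing: min(3683.4, 1386.7, 903.6) = 903.6 kN → net-section rupture.

903.6 kN (net-section rupture governs)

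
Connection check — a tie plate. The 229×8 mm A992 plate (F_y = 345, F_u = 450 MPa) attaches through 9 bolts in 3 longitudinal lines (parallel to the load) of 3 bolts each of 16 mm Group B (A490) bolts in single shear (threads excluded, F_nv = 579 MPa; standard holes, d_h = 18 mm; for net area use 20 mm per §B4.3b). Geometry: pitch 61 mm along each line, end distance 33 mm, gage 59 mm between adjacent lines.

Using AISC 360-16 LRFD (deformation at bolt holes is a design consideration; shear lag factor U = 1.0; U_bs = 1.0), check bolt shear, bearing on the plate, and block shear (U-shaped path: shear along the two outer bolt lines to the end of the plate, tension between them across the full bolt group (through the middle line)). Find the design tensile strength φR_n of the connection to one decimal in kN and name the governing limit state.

550.8 kN (block shear governs)

Bolt shear: A_b = π(16)²/4 = 201.06 mm². φR_n = 0.75 × 579 × 201.06 × 9 × 1 = 785.8 kN.
Bearing (8 mm plate, F_u = 450 MPa): end bolts L_c = 33 − 18/2 = 24, R_n = min(1.2×24×8×450, 2.4×16×8×450) = 103.68 kN/bolt; interior L_c = 61 − 18 = 43, R_n = 138.24 kN/bolt. φR_n = 0.75 × (3×103.68 + 6×138.24) = 855.4 kN.
Block shear: shear path 2×[33+2×61] = 2×155 mm, A_gv = 2480, A_nv = 2×(155 − 2.5×20)×8 = 1680 mm²; tension across gage: (118 − 2×20)×8 = 624 mm². R_n = min(0.6×450×1680, 0.6×345×2480) + 1.0×450×624 = min(453.6, 513.36) + 280.8 = 734.4 kN. φR_n = 0.75 × 734.4 = 550.8 kN.
Governing: min(785.8, 855.4, 550.8) = 550.8 kN → block shear.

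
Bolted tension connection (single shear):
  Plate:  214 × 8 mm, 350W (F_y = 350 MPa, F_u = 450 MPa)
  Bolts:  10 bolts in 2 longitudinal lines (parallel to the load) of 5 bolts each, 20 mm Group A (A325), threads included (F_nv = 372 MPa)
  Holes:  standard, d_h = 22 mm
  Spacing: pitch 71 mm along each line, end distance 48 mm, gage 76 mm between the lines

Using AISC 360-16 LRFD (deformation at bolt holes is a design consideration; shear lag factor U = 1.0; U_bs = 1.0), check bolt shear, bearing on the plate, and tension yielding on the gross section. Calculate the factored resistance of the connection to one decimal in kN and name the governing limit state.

Bolt shear: A_b = π(20)²/4 = 314.16 mm². φR_n = 0.75 × 372 × 314.16 × 10 × 1 = 876.5 kN.
Bearing (8 mm plate, F_u = 450 MPa): end bolts L_c = 48 − 22/2 = 37, R_n = min(1.2×37×8×450, 2.4×20×8×450) = 159.84 kN/bolt; interior L_c = 71 − 22 = 49, R_n = 172.8 kN/bolt. φR_n = 0.75 × (2×159.84 + 8×172.8) = 1276.6 kN.
Tension yield (gross): A_g = 214×8 = 1712 mm². φR_n = 0.90 × 350 × 1712 = 539.3 kN.
Governing: min(876.5, 1276.6, 539.3) = 539.3 kN → gross-section yield.

539.3 kN (gross-section yield governs)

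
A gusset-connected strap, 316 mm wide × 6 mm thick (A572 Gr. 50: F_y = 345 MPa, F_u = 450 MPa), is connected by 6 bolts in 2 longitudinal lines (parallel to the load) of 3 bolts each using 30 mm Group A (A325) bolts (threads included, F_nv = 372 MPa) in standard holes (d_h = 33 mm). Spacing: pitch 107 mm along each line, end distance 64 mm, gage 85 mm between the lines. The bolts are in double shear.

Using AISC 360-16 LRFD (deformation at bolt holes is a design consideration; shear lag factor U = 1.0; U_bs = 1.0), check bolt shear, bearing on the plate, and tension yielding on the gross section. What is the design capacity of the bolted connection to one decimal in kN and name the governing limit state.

588.7 kN (gross-section yield governs)

Bolt shear: A_b = π(30)²/4 = 706.86 mm². φR_n = 0.75 × 372 × 706.86 × 6 × 2 = 2366.6 kN.
Bearing (6 mm plate, F_u = 450 MPa): end bolts L_c = 64 − 33/2 = 47.5, R_n = min(1.2×47.5×6×450, 2.4×30×6×450) = 153.9 kN/bolt; interior L_c = 107 − 33 = 74, R_n = 194.4 kN/bolt. φR_n = 0.75 × (2×153.9 + 4×194.4) = 814.1 kN.
Tension yield (gross): A_g = 316×6 = 1896 mm². φR_n = 0.90 × 345 × 1896 = 588.7 kN.
Governing: min(2366.6, 814.1, 588.7) = 588.7 kN → gross-section yield.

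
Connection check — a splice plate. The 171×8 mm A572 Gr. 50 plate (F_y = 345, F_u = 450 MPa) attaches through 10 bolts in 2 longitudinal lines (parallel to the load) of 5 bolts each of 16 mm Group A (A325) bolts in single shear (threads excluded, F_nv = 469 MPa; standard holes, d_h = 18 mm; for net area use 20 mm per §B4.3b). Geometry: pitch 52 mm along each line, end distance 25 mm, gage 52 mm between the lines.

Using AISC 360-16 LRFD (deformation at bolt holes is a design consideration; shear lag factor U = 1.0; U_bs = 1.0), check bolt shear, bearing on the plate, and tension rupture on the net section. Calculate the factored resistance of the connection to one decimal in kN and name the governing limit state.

Bolt shear: A_b = π(16)²/4 = 201.06 mm². φR_n = 0.75 × 469 × 201.06 × 10 × 1 = 707.2 kN.
Bearing (8 mm plate, F_u = 450 MPa): end bolts L_c = 25 − 18/2 = 16, R_n = min(1.2×16×8×450, 2.4×16×8×450) = 69.12 kN/bolt; interior L_c = 52 − 18 = 34, R_n = 138.24 kN/bolt. φR_n = 0.75 × (2×69.12 + 8×138.24) = 933.1 kN.
Tension rupture (net): A_n = (171 − 2×20)×8 = 1048 mm² (U = 1.0, A_e = A_n). φR_n = 0.75 × 450 × 1048 = 353.7 kN.
Governing: min(707.2, 933.1, 353.7) = 353.7 kN → net-section rupture.

353.7 kN (net-section rupture governs)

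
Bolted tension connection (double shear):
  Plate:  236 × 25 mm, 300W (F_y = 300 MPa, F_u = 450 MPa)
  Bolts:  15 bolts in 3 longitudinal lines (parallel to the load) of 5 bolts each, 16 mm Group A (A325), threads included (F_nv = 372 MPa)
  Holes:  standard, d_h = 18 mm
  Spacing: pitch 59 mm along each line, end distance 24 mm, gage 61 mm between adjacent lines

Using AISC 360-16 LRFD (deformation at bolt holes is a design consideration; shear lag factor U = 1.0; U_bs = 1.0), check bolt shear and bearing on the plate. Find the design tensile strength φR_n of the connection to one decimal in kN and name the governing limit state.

1682.9 kN (bolt shear governs)

Bolt shear: A_b = π(16)²/4 = 201.06 mm². φR_n = 0.75 × 372 × 201.06 × 15 × 2 = 1682.9 kN.
Bearing (25 mm plate, F_u = 450 MPa): end bolts L_c = 24 − 18/2 = 15, R_n = min(1.2×15×25×450, 2.4×16×25×450) = 202.5 kN/bolt; interior L_c = 59 − 18 = 41, R_n = 432 kN/bolt. φR_n = 0.75 × (3×202.5 + 12×432) = 4343.6 kN.
Governing: min(1682.9, 4343.6) = 1682.9 kN → bolt shear.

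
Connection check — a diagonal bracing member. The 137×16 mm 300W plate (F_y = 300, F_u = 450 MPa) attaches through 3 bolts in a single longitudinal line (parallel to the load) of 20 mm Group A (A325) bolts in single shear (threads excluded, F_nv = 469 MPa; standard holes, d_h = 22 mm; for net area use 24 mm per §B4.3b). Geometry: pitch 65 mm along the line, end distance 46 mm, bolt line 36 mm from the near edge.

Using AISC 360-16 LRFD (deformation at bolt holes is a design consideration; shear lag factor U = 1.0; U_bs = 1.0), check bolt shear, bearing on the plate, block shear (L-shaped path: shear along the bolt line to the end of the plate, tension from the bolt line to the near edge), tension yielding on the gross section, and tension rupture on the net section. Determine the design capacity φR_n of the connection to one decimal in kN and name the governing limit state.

Bolt shear: A_b = π(20)²/4 = 314.16 mm². φR_n = 0.75 × 469 × 314.16 × 3 × 1 = 331.5 kN.
Bearing (16 mm plate, F_u = 450 MPa): end bolts L_c = 46 − 22/2 = 35, R_n = min(1.2×35×16×450, 2.4×20×16×450) = 302.4 kN/bolt; interior L_c = 65 − 22 = 43, R_n = 345.6 kN/bolt. φR_n = 0.75 × (1×302.4 + 2×345.6) = 745.2 kN.
Block shear: shear path 1×[46+2×65] = 1×176 mm, A_gv = 2816, A_nv = 1×(176 − 2.5×24)×16 = 1856 mm²; tension to near edge: (36 − 0.5×24)×16 = 384 mm². R_n = min(0.6×450×1856, 0.6×300×2816) + 1.0×450×384 = min(501.12, 506.88) + 172.8 = 673.92 kN. φR_n = 0.75 × 673.92 = 505.4 kN.
Tension yield (gross): A_g = 137×16 = 2192 mm². φR_n = 0.90 × 300 × 2192 = 591.8 kN.
Tension rupture (net): A_n = (137 − 1×24)×16 = 1808 mm² (U = 1.0, A_e = A_n). φR_n = 0.75 × 450 × 1808 = 610.2 kN.
Governing: min(331.5, 745.2, 505.4, 591.8, 610.2) = 331.5 kN → bolt shear.

331.5 kN (bolt shear governs)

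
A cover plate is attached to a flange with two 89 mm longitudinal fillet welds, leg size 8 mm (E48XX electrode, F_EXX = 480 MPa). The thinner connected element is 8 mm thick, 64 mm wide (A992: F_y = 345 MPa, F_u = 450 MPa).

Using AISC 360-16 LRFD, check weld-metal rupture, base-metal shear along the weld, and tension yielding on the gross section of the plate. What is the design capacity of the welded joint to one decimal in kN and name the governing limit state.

Weld metal: throat = 0.707×8 = 5.656 mm, L = 2×89 = 178 mm. φR_n = 0.75 × 0.6 × 480 × 5.656 × 178 = 217.5 kN.
Base metal shear (8 mm plate): yield φR_n = 1.0×0.6×345×8×178 = 294.8 kN; rupture φR_n = 0.75×0.6×450×8×178 = 288.4 kN; take 288.4 kN (rupture).
Tension yield (gross): A_g = 64×8 = 512 mm². φR_n = 0.90 × 345 × 512 = 159.0 kN.
Governing: min(217.5, 288.4, 159.0) = 159.0 kN → gross-section yield.

159.0 kN (gross-section yield governs)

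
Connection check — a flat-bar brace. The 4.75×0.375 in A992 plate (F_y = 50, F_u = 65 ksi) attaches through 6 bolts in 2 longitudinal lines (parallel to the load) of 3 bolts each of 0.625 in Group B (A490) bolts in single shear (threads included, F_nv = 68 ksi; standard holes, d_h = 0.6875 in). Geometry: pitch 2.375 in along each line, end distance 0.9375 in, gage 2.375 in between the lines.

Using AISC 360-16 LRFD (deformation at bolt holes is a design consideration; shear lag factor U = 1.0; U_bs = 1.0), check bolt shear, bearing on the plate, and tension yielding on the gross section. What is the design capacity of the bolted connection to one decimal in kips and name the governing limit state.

80.2 kips (gross-section yield governs)

Bolt shear: A_b = π(0.625)²/4 = 0.3068 in². φR_n = 0.75 × 68 × 0.3068 × 6 × 1 = 93.9 kips.
Bearing (0.375 in plate, F_u = 65 ksi): end bolts L_c = 0.9375 − 0.6875/2 = 0.59375, R_n = min(1.2×0.59375×0.375×65, 2.4×0.625×0.375×65) = 17.367 kips/bolt; interior L_c = 2.375 − 0.6875 = 1.6875, R_n = 36.563 kips/bolt. φR_n = 0.75 × (2×17.367 + 4×36.563) = 135.7 kips.
Tension yield (gross): A_g = 4.75×0.375 = 1.7813 in². φR_n = 0.90 × 50 × 1.7813 = 80.2 kips.
Governing: min(93.9, 135.7, 80.2) = 80.2 kips → gross-section yield.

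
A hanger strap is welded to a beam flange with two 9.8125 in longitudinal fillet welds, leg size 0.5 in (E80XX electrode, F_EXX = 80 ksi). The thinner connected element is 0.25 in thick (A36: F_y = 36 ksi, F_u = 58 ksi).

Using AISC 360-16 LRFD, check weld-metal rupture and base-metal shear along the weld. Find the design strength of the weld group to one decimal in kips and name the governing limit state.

106.0 kips (base-metal shear governs)

Weld metal: throat = 0.707×0.5 = 0.3535 in, L = 2×9.8125 = 19.625 in. φR_n = 0.75 × 0.6 × 80 × 0.3535 × 19.625 = 249.7 kips.
Base metal shear (0.25 in plate): yield φR_n = 1.0×0.6×36×0.25×19.625 = 106.0 kips; rupture φR_n = 0.75×0.6×58×0.25×19.625 = 128.1 kips; take 106.0 kips (yield).
Governing: min(249.7, 106.0) = 106.0 kips → base-metal shear.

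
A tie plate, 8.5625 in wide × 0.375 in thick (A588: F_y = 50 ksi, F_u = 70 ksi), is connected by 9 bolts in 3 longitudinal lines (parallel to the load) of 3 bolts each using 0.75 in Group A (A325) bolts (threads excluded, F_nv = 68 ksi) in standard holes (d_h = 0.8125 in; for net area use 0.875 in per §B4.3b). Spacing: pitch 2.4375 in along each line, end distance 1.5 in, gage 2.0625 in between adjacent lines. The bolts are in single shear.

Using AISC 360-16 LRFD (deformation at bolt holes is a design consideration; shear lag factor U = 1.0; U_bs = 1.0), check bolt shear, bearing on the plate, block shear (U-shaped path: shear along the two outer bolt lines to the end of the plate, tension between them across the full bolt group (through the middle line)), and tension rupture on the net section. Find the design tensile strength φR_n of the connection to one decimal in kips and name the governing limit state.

116.9 kips (net-section rupture governs)

Bolt shear: A_b = π(0.75)²/4 = 0.44179 in². φR_n = 0.75 × 68 × 0.44179 × 9 × 1 = 202.8 kips.
Bearing (0.375 in plate, F_u = 70 ksi): end bolts L_c = 1.5 − 0.8125/2 = 1.09375, R_n = min(1.2×1.09375×0.375×70, 2.4×0.75×0.375×70) = 34.453 kips/bolt; interior L_c = 2.4375 − 0.8125 = 1.625, R_n = 47.25 kips/bolt. φR_n = 0.75 × (3×34.453 + 6×47.25) = 290.1 kips.
Block shear: shear path 2×[1.5+2×2.4375] = 2×6.375 in, A_gv = 4.7813, A_nv = 2×(6.375 − 2.5×0.875)×0.375 = 3.1406 in²; tension across gage: (4.125 − 2×0.875)×0.375 = 0.89063 in². R_n = min(0.6×70×3.1406, 0.6×50×4.7813) + 1.0×70×0.89063 = min(131.91, 143.44) + 62.344 = 194.25 kips. φR_n = 0.75 × 194.25 = 145.7 kips.
Tension rupture (net): A_n = (8.5625 − 3×0.875)×0.375 = 2.2266 in² (U = 1.0, A_e = A_n). φR_n = 0.75 × 70 × 2.2266 = 116.9 kips.
Governing: min(202.8, 290.1, 145.7, 116.9) = 116.9 kips → net-section rupture.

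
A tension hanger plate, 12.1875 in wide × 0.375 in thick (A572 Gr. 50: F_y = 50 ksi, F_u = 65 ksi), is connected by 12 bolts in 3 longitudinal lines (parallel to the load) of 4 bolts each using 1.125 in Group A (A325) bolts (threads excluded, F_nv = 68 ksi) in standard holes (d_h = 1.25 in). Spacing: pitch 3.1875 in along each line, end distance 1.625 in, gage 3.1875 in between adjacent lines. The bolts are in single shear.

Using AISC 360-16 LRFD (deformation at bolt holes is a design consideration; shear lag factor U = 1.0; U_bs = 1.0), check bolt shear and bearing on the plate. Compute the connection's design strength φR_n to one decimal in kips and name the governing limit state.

Bolt shear: A_b = π(1.125)²/4 = 0.99402 in². φR_n = 0.75 × 68 × 0.99402 × 12 × 1 = 608.3 kips.
Bearing (0.375 in plate, F_u = 65 ksi): end bolts L_c = 1.625 − 1.25/2 = 1, R_n = min(1.2×1×0.375×65, 2.4×1.125×0.375×65) = 29.25 kips/bolt; interior L_c = 3.1875 − 1.25 = 1.9375, R_n = 56.672 kips/bolt. φR_n = 0.75 × (3×29.25 + 9×56.672) = 448.3 kips.
Governing: min(608.3, 448.3) = 448.3 kips → bearing.

448.3 kips (bearing governs)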